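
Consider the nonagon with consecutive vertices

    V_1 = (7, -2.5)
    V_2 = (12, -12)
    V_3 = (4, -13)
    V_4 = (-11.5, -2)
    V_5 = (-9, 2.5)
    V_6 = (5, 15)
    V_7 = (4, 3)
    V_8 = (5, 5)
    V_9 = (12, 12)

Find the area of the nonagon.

Apply the shoelace formula: 2A = Σ (x_i·y_{i+1} − x_{i+1}·y_i), indices taken mod 9.
Σ = (-54) + (-108) + (-157.5) + (-46.75) + (-147.5) + (-45) + (5) + (0) + (-114) = -667.75
Area = |Σ|/2 = 333.875.

333.875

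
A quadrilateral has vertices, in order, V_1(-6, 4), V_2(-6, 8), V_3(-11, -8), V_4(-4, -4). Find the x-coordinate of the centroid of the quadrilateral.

-451/63

Apply Gauss's area formula. First the cross-terms c_i = x_i·y_{i+1} − x_{i+1}·y_i:
  -24, 136, 12, -40  ⇒  2A = 84, A = 42.
Then Σ (x_i + x_{i+1})·c_i = -1804, so x̄ = -1804 / (6·42) = -451/63.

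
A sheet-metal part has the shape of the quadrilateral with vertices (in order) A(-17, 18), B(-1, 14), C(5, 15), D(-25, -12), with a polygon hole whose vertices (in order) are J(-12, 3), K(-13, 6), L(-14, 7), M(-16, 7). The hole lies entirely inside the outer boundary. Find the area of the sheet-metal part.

317

Outer boundary:
Apply the shoelace formula: 2A = Σ (x_i·y_{i+1} − x_{i+1}·y_i), indices taken mod 4.
A→B: (-17)(14) − (-1)(18) = -220
B→C: (-1)(15) − (5)(14) = -85
C→D: (5)(-12) − (-25)(15) = 315
D→A: (-25)(18) − (-17)(-12) = -654
Σ = -644
Area = |Σ|/2 = 322.
Hole:
Σ = (-33) + (-7) + (14) + (36) = 10
Area = |Σ|/2 = 5.
Net area = 322 − 5 = 317.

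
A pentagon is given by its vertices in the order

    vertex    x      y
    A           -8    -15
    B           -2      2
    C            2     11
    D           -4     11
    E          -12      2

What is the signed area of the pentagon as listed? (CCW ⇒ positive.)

Apply the shoelace formula: 2A = Σ (x_i·y_{i+1} − x_{i+1}·y_i), indices taken mod 5.
Σ = (-46) + (-26) + (66) + (124) + (196) = 314
Signed area = Σ/2 = 157 (positive ⇒ counter-clockwise traversal).

157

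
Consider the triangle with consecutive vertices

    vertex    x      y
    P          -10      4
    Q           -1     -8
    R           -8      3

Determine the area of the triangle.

P→Q: (-10)(-8) − (-1)(4) = 84
Q→R: (-1)(3) − (-8)(-8) = -67
R→P: (-8)(4) − (-10)(3) = -2
Σ = 15
Area = |Σ|/2 = 7.5.

7.5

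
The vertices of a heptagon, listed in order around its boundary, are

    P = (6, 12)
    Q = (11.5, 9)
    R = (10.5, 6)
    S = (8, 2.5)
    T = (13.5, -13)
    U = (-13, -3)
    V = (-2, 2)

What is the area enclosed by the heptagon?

P→Q: (6)(9) − (11.5)(12) = -84
Q→R: (11.5)(6) − (10.5)(9) = -25.5
R→S: (10.5)(2.5) − (8)(6) = -21.75
S→T: (8)(-13) − (13.5)(2.5) = -137.75
T→U: (13.5)(-3) − (-13)(-13) = -209.5
U→V: (-13)(2) − (-2)(-3) = -32
V→P: (-2)(12) − (6)(2) = -36
Σ = -546.5
Area = |Σ|/2 = 273.25.

273.25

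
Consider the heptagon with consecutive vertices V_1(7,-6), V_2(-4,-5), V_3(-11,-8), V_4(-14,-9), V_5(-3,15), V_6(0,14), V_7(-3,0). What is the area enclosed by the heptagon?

Apply the shoelace (surveyor's) formula: 2A = Σ (x_i·y_{i+1} − x_{i+1}·y_i), indices taken mod 7.
Σ = (-59) + (-23) + (-13) + (-237) + (-42) + (42) + (18) = -314
Area = |Σ|/2 = 157.

157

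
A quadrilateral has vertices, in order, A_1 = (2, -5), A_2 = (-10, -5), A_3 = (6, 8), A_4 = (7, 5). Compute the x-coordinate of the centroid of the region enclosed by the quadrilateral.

Apply the shoelace (surveyor's) formula. First the cross-terms c_i = x_i·y_{i+1} − x_{i+1}·y_i:
  -60, -50, -26, -45  ⇒  2A = -181, A = -90.5.
Then Σ (x_i + x_{i+1})·c_i = -63, so x̄ = -63 / (6·(-90.5)) = 21/181.

21/181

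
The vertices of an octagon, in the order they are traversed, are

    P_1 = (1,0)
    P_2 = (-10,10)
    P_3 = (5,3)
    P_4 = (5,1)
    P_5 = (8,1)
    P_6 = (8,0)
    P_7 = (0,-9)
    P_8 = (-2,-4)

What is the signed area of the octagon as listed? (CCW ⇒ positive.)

Apply the shoelace (surveyor's) formula: 2A = Σ (x_i·y_{i+1} − x_{i+1}·y_i), indices taken mod 8.
Σ = (10) + (-80) + (-10) + (-3) + (-8) + (-72) + (-18) + (4) = -177
Signed area = Σ/2 = -88.5 (negative ⇒ clockwise traversal).

-88.5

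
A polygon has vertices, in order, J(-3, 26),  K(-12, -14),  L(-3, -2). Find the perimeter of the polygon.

|JK| = √((-9)² + (-40)²) = √1681 = 41
|KL| = √((9)² + (12)²) = √225 = 15
|LJ| = √((0)² + (28)²) = √784 = 28
Perimeter = 41 + 15 + 28 = 84.

84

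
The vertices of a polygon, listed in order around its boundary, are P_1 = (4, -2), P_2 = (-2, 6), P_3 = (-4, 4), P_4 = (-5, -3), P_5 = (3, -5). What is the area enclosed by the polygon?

P_1→P_2: (4)(6) − (-2)(-2) = 20
P_2→P_3: (-2)(4) − (-4)(6) = 16
P_3→P_4: (-4)(-3) − (-5)(4) = 32
P_4→P_5: (-5)(-5) − (3)(-3) = 34
P_5→P_1: (3)(-2) − (4)(-5) = 14
Σ = 116
Area = |Σ|/2 = 58.

58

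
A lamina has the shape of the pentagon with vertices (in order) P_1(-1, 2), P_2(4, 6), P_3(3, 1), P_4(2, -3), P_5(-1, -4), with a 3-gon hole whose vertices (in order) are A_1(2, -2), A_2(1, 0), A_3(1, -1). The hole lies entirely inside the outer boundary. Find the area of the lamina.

27.5

Outer boundary:
Apply Gauss's area formula: 2A = Σ (x_i·y_{i+1} − x_{i+1}·y_i), indices taken mod 5.
P_1→P_2: (-1)(6) − (4)(2) = -14
P_2→P_3: (4)(1) − (3)(6) = -14
P_3→P_4: (3)(-3) − (2)(1) = -11
P_4→P_5: (2)(-4) − (-1)(-3) = -11
P_5→P_1: (-1)(2) − (-1)(-4) = -6
Σ = -56
Area = |Σ|/2 = 28.
Hole:
A_1→A_2: (2)(0) − (1)(-2) = 2
A_2→A_3: (1)(-1) − (1)(0) = -1
A_3→A_1: (1)(-2) − (2)(-1) = 0
Σ = 1
Area = |Σ|/2 = 0.5.
Net area = 28 − 0.5 = 27.5.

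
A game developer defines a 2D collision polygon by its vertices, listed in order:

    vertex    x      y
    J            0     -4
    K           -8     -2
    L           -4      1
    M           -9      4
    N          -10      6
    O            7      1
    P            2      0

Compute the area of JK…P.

Apply the shoelace (surveyor's) formula: 2A = Σ (x_i·y_{i+1} − x_{i+1}·y_i), indices taken mod 7.
Σ = (-32) + (-16) + (-7) + (-14) + (-52) + (-2) + (-8) = -131
Area = |Σ|/2 = 65.5.

65.5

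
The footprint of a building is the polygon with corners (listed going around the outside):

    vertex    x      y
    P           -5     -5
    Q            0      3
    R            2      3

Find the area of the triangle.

Apply the surveyor's formula: 2A = Σ (x_i·y_{i+1} − x_{i+1}·y_i), indices taken mod 3.
P→Q: (-5)(3) − (0)(-5) = -15
Q→R: (0)(3) − (2)(3) = -6
R→P: (2)(-5) − (-5)(3) = 5
Σ = -16
Area = |Σ|/2 = 8.

8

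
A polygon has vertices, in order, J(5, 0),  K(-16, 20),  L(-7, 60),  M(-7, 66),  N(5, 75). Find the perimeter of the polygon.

|JK| = √((-21)² + (20)²) = √841 = 29
|KL| = √((9)² + (40)²) = √1681 = 41
|LM| = √((0)² + (6)²) = √36 = 6
|MN| = √((12)² + (9)²) = √225 = 15
|NJ| = √((0)² + (-75)²) = √5625 = 75
Perimeter = 29 + 41 + 6 + 15 + 75 = 166.

166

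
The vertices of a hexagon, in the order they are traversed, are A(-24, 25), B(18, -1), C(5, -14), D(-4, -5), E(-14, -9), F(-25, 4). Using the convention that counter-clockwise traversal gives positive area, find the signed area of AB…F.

Apply the shoelace formula: 2A = Σ (x_i·y_{i+1} − x_{i+1}·y_i), indices taken mod 6.
Cross-terms: -426, -247, -81, -34, -281, -529  ⇒  Σ = -1598
Signed area = Σ/2 = -799 (negative ⇒ clockwise traversal).

-799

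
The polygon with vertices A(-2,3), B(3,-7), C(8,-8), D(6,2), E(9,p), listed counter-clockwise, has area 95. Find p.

Write out the shoelace sum; only the two edges meeting at E involve p:
2·Area = [(6·p − 9·2) + (9·3 − (-2)·p)] + 101
       = 8·p + 110 = 190
⇒ p = 10.

10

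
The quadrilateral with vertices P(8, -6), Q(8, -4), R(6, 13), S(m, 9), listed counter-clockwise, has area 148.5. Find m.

The doubled signed area Σ (x_i y_{i+1} − x_{i+1} y_i) is linear in m.
With m=0 it equals 126; the coefficient of m is -19 (from the two edges through S).
So -19·m + 126 = 2·148.5 = 297 ⇒ m = -9.

-9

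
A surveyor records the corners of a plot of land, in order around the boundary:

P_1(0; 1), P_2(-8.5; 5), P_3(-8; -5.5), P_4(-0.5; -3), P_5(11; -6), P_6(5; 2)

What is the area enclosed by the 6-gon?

104.75

Σ = (8.5) + (86.75) + (21.25) + (36) + (52) + (5) = 209.5
Area = |Σ|/2 = 104.75.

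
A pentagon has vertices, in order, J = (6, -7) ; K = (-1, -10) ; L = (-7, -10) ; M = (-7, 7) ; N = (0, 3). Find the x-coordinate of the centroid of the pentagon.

-370/171

Apply the shoelace formula. First the cross-terms c_i = x_i·y_{i+1} − x_{i+1}·y_i:
  -67, -60, -119, -21, -18  ⇒  2A = -285, A = -142.5.
Then Σ (x_i + x_{i+1})·c_i = 1850, so x̄ = 1850 / (6·(-142.5)) = -370/171.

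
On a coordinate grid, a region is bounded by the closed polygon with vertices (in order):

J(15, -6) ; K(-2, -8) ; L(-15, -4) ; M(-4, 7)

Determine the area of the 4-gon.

223

Apply the shoelace formula: 2A = Σ (x_i·y_{i+1} − x_{i+1}·y_i), indices taken mod 4.
Σ = (-132) + (-112) + (-121) + (-81) = -446
Area = |Σ|/2 = 223.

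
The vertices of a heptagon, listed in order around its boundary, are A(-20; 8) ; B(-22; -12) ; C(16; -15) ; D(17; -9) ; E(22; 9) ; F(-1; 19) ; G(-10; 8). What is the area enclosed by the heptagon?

Cross-terms: 416, 522, 111, 351, 427, 182, 80  ⇒  Σ = 2089
Area = |Σ|/2 = 1044.5.

1044.5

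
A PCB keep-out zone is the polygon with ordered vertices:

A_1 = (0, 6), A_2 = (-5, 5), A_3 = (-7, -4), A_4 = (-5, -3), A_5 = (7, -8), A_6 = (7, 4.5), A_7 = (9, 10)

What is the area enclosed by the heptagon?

Cross-terms: 30, 55, 1, 61, 87.5, 29.5, 54  ⇒  Σ = 318
Area = |Σ|/2 = 159.

159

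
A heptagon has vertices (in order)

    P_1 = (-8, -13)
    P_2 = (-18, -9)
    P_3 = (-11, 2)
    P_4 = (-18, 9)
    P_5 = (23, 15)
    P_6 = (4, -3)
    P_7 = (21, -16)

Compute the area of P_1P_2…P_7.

Apply the shoelace formula: 2A = Σ (x_i·y_{i+1} − x_{i+1}·y_i), indices taken mod 7.
Cross-terms: -162, -135, -63, -477, -129, -1, -401  ⇒  Σ = -1368
Area = |Σ|/2 = 684.

684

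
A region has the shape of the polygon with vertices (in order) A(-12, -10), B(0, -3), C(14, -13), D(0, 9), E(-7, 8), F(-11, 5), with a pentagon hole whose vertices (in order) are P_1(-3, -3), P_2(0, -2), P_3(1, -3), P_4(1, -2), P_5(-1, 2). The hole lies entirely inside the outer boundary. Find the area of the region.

236

Outer boundary:
Apply the shoelace formula: 2A = Σ (x_i·y_{i+1} − x_{i+1}·y_i), indices taken mod 6.
Σ = (36) + (42) + (126) + (63) + (53) + (170) = 490
Area = |Σ|/2 = 245.
Hole:
Cross-terms: 6, 2, 1, 0, 9  ⇒  Σ = 18
Area = |Σ|/2 = 9.
Net area = 245 − 9 = 236.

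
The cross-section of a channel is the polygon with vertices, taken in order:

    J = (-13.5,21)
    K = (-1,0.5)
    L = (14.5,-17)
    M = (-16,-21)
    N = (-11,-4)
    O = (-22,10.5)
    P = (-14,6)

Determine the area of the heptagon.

560.5

Cross-terms: 14.25, 9.75, -576.5, -167, -203.5, 15, -213  ⇒  Σ = -1121
Area = |Σ|/2 = 560.5.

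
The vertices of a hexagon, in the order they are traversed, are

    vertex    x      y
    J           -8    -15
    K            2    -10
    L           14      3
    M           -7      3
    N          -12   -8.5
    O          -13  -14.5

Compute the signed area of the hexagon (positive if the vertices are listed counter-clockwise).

278.5

Σ = (110) + (146) + (63) + (95.5) + (63.5) + (79) = 557
Signed area = Σ/2 = 278.5 (positive ⇒ counter-clockwise traversal).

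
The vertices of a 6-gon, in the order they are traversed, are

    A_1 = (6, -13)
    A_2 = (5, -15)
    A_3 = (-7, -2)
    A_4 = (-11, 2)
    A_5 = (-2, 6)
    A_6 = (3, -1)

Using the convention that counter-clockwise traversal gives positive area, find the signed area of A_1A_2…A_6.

-143.5

Apply the surveyor's formula: 2A = Σ (x_i·y_{i+1} − x_{i+1}·y_i), indices taken mod 6.
Σ = (-25) + (-115) + (-36) + (-62) + (-16) + (-33) = -287
Signed area = Σ/2 = -143.5 (negative ⇒ clockwise traversal).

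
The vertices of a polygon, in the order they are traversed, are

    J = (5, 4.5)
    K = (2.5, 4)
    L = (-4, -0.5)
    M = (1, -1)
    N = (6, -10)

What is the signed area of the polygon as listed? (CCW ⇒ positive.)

Apply the shoelace formula: 2A = Σ (x_i·y_{i+1} − x_{i+1}·y_i), indices taken mod 5.
Σ = (8.75) + (14.75) + (4.5) + (-4) + (77) = 101
Signed area = Σ/2 = 50.5 (positive ⇒ counter-clockwise traversal).

50.5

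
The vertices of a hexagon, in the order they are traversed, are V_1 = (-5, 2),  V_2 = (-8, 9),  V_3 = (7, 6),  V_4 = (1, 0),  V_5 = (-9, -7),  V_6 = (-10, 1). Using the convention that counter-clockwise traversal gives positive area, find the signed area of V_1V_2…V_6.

-123.5

V_1→V_2: (-5)(9) − (-8)(2) = -29
V_2→V_3: (-8)(6) − (7)(9) = -111
V_3→V_4: (7)(0) − (1)(6) = -6
V_4→V_5: (1)(-7) − (-9)(0) = -7
V_5→V_6: (-9)(1) − (-10)(-7) = -79
V_6→V_1: (-10)(2) − (-5)(1) = -15
Σ = -247
Signed area = Σ/2 = -123.5 (negative ⇒ clockwise traversal).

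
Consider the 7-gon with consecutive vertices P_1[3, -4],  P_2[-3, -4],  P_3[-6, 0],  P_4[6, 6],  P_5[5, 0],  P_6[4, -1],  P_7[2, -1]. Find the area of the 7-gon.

Apply the shoelace (surveyor's) formula: 2A = Σ (x_i·y_{i+1} − x_{i+1}·y_i), indices taken mod 7.
P_1→P_2: (3)(-4) − (-3)(-4) = -24
P_2→P_3: (-3)(0) − (-6)(-4) = -24
P_3→P_4: (-6)(6) − (6)(0) = -36
P_4→P_5: (6)(0) − (5)(6) = -30
P_5→P_6: (5)(-1) − (4)(0) = -5
P_6→P_7: (4)(-1) − (2)(-1) = -2
P_7→P_1: (2)(-4) − (3)(-1) = -5
Σ = -126
Area = |Σ|/2 = 63.

63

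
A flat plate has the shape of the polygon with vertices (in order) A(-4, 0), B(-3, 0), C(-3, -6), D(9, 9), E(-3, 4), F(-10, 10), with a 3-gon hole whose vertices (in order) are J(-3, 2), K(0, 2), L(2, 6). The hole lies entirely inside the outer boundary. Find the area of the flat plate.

73

Outer boundary:
Σ = (0) + (18) + (27) + (63) + (10) + (40) = 158
Area = |Σ|/2 = 79.
Hole:
Σ = (-6) + (-4) + (22) = 12
Area = |Σ|/2 = 6.
Net area = 79 − 6 = 73.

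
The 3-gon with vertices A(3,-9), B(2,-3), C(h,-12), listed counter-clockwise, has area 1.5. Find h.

3

Write out the shoelace sum; only the two edges meeting at C involve h:
2·Area = [(2·(-12) − h·(-3)) + (h·(-9) − 3·(-12))] + 9
       = -6·h + 21 = 3
⇒ h = 3.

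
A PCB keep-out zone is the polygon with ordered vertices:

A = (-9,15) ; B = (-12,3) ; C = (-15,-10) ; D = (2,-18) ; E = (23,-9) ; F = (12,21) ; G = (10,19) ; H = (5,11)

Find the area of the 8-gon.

Apply the shoelace formula: 2A = Σ (x_i·y_{i+1} − x_{i+1}·y_i), indices taken mod 8.
A→B: (-9)(3) − (-12)(15) = 153
B→C: (-12)(-10) − (-15)(3) = 165
C→D: (-15)(-18) − (2)(-10) = 290
D→E: (2)(-9) − (23)(-18) = 396
E→F: (23)(21) − (12)(-9) = 591
F→G: (12)(19) − (10)(21) = 18
G→H: (10)(11) − (5)(19) = 15
H→A: (5)(15) − (-9)(11) = 174
Σ = 1802
Area = |Σ|/2 = 901.

901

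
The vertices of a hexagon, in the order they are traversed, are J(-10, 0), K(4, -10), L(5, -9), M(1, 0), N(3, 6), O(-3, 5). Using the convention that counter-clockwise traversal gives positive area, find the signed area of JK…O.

Apply the surveyor's formula: 2A = Σ (x_i·y_{i+1} − x_{i+1}·y_i), indices taken mod 6.
Cross-terms: 100, 14, 9, 6, 33, 50  ⇒  Σ = 212
Signed area = Σ/2 = 106 (positive ⇒ counter-clockwise traversal).

106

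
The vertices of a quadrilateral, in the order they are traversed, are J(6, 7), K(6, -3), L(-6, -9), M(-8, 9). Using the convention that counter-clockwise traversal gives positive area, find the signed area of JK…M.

J→K: (6)(-3) − (6)(7) = -60
K→L: (6)(-9) − (-6)(-3) = -72
L→M: (-6)(9) − (-8)(-9) = -126
M→J: (-8)(7) − (6)(9) = -110
Σ = -368
Signed area = Σ/2 = -184 (negative ⇒ clockwise traversal).

-184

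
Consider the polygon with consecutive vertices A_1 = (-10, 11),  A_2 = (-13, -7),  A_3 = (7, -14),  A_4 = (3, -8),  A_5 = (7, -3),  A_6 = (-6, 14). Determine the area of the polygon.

Cross-terms: 213, 231, -14, 47, 80, 74  ⇒  Σ = 631
Area = |Σ|/2 = 315.5.

315.5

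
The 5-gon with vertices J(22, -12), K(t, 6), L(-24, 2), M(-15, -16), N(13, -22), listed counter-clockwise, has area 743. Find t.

-5

Write out the shoelace sum; only the two edges meeting at K involve t:
2·Area = [(22·6 − t·(-12)) + (t·2 − (-24)·6)] + 1280
       = 14·t + 1556 = 1486
⇒ t = -5.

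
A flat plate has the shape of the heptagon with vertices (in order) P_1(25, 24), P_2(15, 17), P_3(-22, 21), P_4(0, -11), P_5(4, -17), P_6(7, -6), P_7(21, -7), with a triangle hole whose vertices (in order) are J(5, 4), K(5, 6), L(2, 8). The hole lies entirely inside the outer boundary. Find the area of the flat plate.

942.5

Outer boundary:
P_1→P_2: (25)(17) − (15)(24) = 65
P_2→P_3: (15)(21) − (-22)(17) = 689
P_3→P_4: (-22)(-11) − (0)(21) = 242
P_4→P_5: (0)(-17) − (4)(-11) = 44
P_5→P_6: (4)(-6) − (7)(-17) = 95
P_6→P_7: (7)(-7) − (21)(-6) = 77
P_7→P_1: (21)(24) − (25)(-7) = 679
Σ = 1891
Area = |Σ|/2 = 945.5.
Hole:
Apply the shoelace formula: 2A = Σ (x_i·y_{i+1} − x_{i+1}·y_i), indices taken mod 3.
Cross-terms: 10, 28, -32  ⇒  Σ = 6
Area = |Σ|/2 = 3.
Net area = 945.5 − 3 = 942.5.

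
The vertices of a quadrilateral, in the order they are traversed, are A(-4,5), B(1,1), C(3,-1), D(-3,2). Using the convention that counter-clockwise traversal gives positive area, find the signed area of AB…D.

-8.5

Apply the shoelace (surveyor's) formula: 2A = Σ (x_i·y_{i+1} − x_{i+1}·y_i), indices taken mod 4.
Σ = (-9) + (-4) + (3) + (-7) = -17
Signed area = Σ/2 = -8.5 (negative ⇒ clockwise traversal).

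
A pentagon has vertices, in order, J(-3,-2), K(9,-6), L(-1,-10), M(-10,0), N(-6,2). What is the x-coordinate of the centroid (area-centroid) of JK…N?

Apply the shoelace formula. First the cross-terms c_i = x_i·y_{i+1} − x_{i+1}·y_i:
  36, -96, -100, -20, 18  ⇒  2A = -162, A = -81.
Then Σ (x_i + x_{i+1})·c_i = 706, so x̄ = 706 / (6·(-81)) = -353/243.

-353/243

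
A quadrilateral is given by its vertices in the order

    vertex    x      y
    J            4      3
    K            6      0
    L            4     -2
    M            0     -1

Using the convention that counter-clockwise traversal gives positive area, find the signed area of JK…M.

Apply the shoelace formula: 2A = Σ (x_i·y_{i+1} − x_{i+1}·y_i), indices taken mod 4.
Σ = (-18) + (-12) + (-4) + (4) = -30
Signed area = Σ/2 = -15 (negative ⇒ clockwise traversal).

-15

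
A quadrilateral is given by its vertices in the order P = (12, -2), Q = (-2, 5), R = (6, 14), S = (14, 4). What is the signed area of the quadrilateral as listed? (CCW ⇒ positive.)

Apply Gauss's area formula: 2A = Σ (x_i·y_{i+1} − x_{i+1}·y_i), indices taken mod 4.
Σ = (56) + (-58) + (-172) + (-76) = -250
Signed area = Σ/2 = -125 (negative ⇒ clockwise traversal).

-125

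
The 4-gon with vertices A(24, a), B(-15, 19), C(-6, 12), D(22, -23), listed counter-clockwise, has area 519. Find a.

6

Write out the shoelace sum; only the two edges meeting at A involve a:
2·Area = [(22·a − 24·(-23)) + (24·19 − (-15)·a)] + -192
       = 37·a + 816 = 1038
⇒ a = 6.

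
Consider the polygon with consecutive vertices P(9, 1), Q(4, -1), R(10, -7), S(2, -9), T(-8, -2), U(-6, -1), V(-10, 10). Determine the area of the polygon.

178.5

Σ = (-13) + (-18) + (-76) + (-76) + (-4) + (-70) + (-100) = -357
Area = |Σ|/2 = 178.5.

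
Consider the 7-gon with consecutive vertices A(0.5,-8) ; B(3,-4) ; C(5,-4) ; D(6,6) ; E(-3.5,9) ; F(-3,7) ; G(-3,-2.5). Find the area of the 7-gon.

Apply the shoelace formula: 2A = Σ (x_i·y_{i+1} − x_{i+1}·y_i), indices taken mod 7.
Σ = (22) + (8) + (54) + (75) + (2.5) + (28.5) + (25.25) = 215.25
Area = |Σ|/2 = 107.625.

107.625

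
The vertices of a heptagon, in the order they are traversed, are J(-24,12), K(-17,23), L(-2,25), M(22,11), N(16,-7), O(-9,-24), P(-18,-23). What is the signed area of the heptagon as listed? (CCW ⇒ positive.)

Apply Gauss's area formula: 2A = Σ (x_i·y_{i+1} − x_{i+1}·y_i), indices taken mod 7.
Σ = (-348) + (-379) + (-572) + (-330) + (-447) + (-225) + (-768) = -3069
Signed area = Σ/2 = -1534.5 (negative ⇒ clockwise traversal).

-1534.5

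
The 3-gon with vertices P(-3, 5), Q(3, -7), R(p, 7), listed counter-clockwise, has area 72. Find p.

Write out the shoelace sum; only the two edges meeting at R involve p:
2·Area = [(3·7 − p·(-7)) + (p·5 − (-3)·7)] + 6
       = 12·p + 48 = 144
⇒ p = 8.

8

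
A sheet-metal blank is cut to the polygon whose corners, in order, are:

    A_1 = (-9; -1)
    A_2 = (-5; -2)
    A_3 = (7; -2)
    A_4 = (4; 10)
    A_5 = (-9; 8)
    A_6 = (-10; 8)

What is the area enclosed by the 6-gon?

163.5

Apply the surveyor's formula: 2A = Σ (x_i·y_{i+1} − x_{i+1}·y_i), indices taken mod 6.
Cross-terms: 13, 24, 78, 122, 8, 82  ⇒  Σ = 327
Area = |Σ|/2 = 163.5.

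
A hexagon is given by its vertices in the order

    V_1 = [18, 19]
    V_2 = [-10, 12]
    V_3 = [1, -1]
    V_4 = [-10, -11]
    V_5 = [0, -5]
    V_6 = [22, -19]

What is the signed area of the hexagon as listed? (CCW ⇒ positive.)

V_1→V_2: (18)(12) − (-10)(19) = 406
V_2→V_3: (-10)(-1) − (1)(12) = -2
V_3→V_4: (1)(-11) − (-10)(-1) = -21
V_4→V_5: (-10)(-5) − (0)(-11) = 50
V_5→V_6: (0)(-19) − (22)(-5) = 110
V_6→V_1: (22)(19) − (18)(-19) = 760
Σ = 1303
Signed area = Σ/2 = 651.5 (positive ⇒ counter-clockwise traversal).

651.5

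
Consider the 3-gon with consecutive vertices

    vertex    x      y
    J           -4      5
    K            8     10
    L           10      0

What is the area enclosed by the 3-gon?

65

Apply the shoelace (surveyor's) formula: 2A = Σ (x_i·y_{i+1} − x_{i+1}·y_i), indices taken mod 3.
Σ = (-80) + (-100) + (50) = -130
Area = |Σ|/2 = 65.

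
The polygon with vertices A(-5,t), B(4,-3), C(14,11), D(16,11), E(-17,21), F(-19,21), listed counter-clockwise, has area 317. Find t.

5

The doubled signed area Σ (x_i y_{i+1} − x_{i+1} y_i) is linear in t.
With t=0 it equals 749; the coefficient of t is -23 (from the two edges through A).
So -23·t + 749 = 2·317 = 634 ⇒ t = 5.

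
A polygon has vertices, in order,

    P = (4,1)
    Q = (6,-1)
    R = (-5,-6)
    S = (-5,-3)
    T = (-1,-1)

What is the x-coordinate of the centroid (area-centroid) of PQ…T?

Apply the shoelace formula. First the cross-terms c_i = x_i·y_{i+1} − x_{i+1}·y_i:
  -10, -41, -15, 2, 3  ⇒  2A = -61, A = -30.5.
Then Σ (x_i + x_{i+1})·c_i = 6, so x̄ = 6 / (6·(-30.5)) = -2/61.

-2/61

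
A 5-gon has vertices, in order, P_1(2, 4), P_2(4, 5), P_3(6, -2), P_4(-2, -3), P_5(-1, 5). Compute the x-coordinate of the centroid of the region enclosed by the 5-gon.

Apply the surveyor's formula. First the cross-terms c_i = x_i·y_{i+1} − x_{i+1}·y_i:
  -6, -38, -22, -13, -14  ⇒  2A = -93, A = -46.5.
Then Σ (x_i + x_{i+1})·c_i = -479, so x̄ = -479 / (6·(-46.5)) = 479/279.

479/279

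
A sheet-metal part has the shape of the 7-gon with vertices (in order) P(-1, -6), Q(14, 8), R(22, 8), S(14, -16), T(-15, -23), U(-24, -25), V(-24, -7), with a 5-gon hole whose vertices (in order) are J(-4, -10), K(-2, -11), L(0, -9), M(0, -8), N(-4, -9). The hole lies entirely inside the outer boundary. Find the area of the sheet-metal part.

736

Outer boundary:
Apply the surveyor's formula: 2A = Σ (x_i·y_{i+1} − x_{i+1}·y_i), indices taken mod 7.
Cross-terms: 76, -64, -464, -562, -177, -432, 137  ⇒  Σ = -1486
Area = |Σ|/2 = 743.
Hole:
Σ = (24) + (18) + (0) + (-32) + (4) = 14
Area = |Σ|/2 = 7.
Net area = 743 − 7 = 736.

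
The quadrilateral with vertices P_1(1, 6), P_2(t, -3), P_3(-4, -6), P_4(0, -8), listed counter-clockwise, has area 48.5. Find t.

The doubled signed area Σ (x_i y_{i+1} − x_{i+1} y_i) is linear in t.
With t=0 it equals 25; the coefficient of t is -12 (from the two edges through P_2).
So -12·t + 25 = 2·48.5 = 97 ⇒ t = -6.

-6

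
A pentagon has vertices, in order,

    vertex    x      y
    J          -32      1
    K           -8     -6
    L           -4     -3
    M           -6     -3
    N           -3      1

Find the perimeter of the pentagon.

|JK| = √((24)² + (-7)²) = √625 = 25
|KL| = √((4)² + (3)²) = √25 = 5
|LM| = √((-2)² + (0)²) = √4 = 2
|MN| = √((3)² + (4)²) = √25 = 5
|NJ| = √((-29)² + (0)²) = √841 = 29
Perimeter = 25 + 5 + 2 + 5 + 29 = 66.

66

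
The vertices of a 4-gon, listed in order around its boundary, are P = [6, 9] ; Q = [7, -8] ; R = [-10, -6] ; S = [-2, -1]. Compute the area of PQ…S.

Apply the shoelace (surveyor's) formula: 2A = Σ (x_i·y_{i+1} − x_{i+1}·y_i), indices taken mod 4.
Σ = (-111) + (-122) + (-2) + (-12) = -247
Area = |Σ|/2 = 123.5.

123.5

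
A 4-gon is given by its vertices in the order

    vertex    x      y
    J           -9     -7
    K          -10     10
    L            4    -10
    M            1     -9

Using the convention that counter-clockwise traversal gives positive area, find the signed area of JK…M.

-107

Σ = (-160) + (60) + (-26) + (-88) = -214
Signed area = Σ/2 = -107 (negative ⇒ clockwise traversal).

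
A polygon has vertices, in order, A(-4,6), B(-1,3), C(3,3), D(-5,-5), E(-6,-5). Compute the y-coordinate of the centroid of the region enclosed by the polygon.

Apply the shoelace (surveyor's) formula. First the cross-terms c_i = x_i·y_{i+1} − x_{i+1}·y_i:
  -6, -12, 0, -5, -56  ⇒  2A = -79, A = -39.5.
Then Σ (y_i + y_{i+1})·c_i = -132, so ȳ = -132 / (6·(-39.5)) = 44/79.

44/79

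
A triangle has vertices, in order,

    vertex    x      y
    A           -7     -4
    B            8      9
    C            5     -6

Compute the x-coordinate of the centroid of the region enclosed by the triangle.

2

Apply Gauss's area formula. First the cross-terms c_i = x_i·y_{i+1} − x_{i+1}·y_i:
  -31, -93, -62  ⇒  2A = -186, A = -93.
Then Σ (x_i + x_{i+1})·c_i = -1116, so x̄ = -1116 / (6·(-93)) = 2.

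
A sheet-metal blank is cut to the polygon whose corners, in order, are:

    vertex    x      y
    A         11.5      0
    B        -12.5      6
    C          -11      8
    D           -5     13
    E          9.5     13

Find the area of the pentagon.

203

Apply the shoelace formula: 2A = Σ (x_i·y_{i+1} − x_{i+1}·y_i), indices taken mod 5.
Σ = (69) + (-34) + (-103) + (-188.5) + (-149.5) = -406
Area = |Σ|/2 = 203.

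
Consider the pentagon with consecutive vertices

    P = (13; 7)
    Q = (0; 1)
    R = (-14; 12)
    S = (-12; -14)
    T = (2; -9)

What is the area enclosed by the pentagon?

317

Apply the shoelace (surveyor's) formula: 2A = Σ (x_i·y_{i+1} − x_{i+1}·y_i), indices taken mod 5.
Cross-terms: 13, 14, 340, 136, 131  ⇒  Σ = 634
Area = |Σ|/2 = 317.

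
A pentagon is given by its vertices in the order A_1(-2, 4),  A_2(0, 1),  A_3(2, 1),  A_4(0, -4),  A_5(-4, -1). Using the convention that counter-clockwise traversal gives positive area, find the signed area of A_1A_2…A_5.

-23

Σ = (-2) + (-2) + (-8) + (-16) + (-18) = -46
Signed area = Σ/2 = -23 (negative ⇒ clockwise traversal).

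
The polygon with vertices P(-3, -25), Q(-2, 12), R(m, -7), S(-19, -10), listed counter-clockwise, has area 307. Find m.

The doubled signed area Σ (x_i y_{i+1} − x_{i+1} y_i) is linear in m.
With m=0 it equals 240; the coefficient of m is -22 (from the two edges through R).
So -22·m + 240 = 2·307 = 614 ⇒ m = -17.

-17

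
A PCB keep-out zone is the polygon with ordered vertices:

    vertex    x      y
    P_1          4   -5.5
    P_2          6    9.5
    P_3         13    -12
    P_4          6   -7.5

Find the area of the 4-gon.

76.5

Apply Gauss's area formula: 2A = Σ (x_i·y_{i+1} − x_{i+1}·y_i), indices taken mod 4.
Σ = (71) + (-195.5) + (-25.5) + (-3) = -153
Area = |Σ|/2 = 76.5.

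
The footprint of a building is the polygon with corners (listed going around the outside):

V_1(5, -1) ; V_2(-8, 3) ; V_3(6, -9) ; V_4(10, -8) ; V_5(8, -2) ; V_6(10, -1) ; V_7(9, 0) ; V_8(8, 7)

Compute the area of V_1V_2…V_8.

94

Apply the shoelace formula: 2A = Σ (x_i·y_{i+1} − x_{i+1}·y_i), indices taken mod 8.
Σ = (7) + (54) + (42) + (44) + (12) + (9) + (63) + (-43) = 188
Area = |Σ|/2 = 94.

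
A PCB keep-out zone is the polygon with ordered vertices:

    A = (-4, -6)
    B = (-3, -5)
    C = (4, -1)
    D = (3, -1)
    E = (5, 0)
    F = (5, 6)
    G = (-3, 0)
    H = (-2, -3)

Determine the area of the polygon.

43

Apply the shoelace formula: 2A = Σ (x_i·y_{i+1} − x_{i+1}·y_i), indices taken mod 8.
A→B: (-4)(-5) − (-3)(-6) = 2
B→C: (-3)(-1) − (4)(-5) = 23
C→D: (4)(-1) − (3)(-1) = -1
D→E: (3)(0) − (5)(-1) = 5
E→F: (5)(6) − (5)(0) = 30
F→G: (5)(0) − (-3)(6) = 18
G→H: (-3)(-3) − (-2)(0) = 9
H→A: (-2)(-6) − (-4)(-3) = 0
Σ = 86
Area = |Σ|/2 = 43.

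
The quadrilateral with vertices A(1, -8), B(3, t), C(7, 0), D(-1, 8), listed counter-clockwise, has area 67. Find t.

Write out the shoelace sum; only the two edges meeting at B involve t:
2·Area = [(1·t − 3·(-8)) + (3·0 − 7·t)] + 56
       = -6·t + 80 = 134
⇒ t = -9.

-9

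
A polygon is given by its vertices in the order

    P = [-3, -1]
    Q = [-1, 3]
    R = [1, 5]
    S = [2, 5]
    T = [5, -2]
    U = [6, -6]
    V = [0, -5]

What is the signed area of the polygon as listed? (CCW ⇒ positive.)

Apply the surveyor's formula: 2A = Σ (x_i·y_{i+1} − x_{i+1}·y_i), indices taken mod 7.
Σ = (-10) + (-8) + (-5) + (-29) + (-18) + (-30) + (-15) = -115
Signed area = Σ/2 = -57.5 (negative ⇒ clockwise traversal).

-57.5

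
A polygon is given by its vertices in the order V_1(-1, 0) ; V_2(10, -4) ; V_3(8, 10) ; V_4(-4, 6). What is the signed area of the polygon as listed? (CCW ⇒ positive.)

Apply Gauss's area formula: 2A = Σ (x_i·y_{i+1} − x_{i+1}·y_i), indices taken mod 4.
Cross-terms: 4, 132, 88, 6  ⇒  Σ = 230
Signed area = Σ/2 = 115 (positive ⇒ counter-clockwise traversal).

115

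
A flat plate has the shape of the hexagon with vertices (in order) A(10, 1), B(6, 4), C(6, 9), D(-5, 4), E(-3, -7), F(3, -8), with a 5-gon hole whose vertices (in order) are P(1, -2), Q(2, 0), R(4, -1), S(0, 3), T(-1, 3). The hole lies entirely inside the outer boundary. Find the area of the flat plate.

146

Outer boundary:
Apply the shoelace formula: 2A = Σ (x_i·y_{i+1} − x_{i+1}·y_i), indices taken mod 6.
Σ = (34) + (30) + (69) + (47) + (45) + (83) = 308
Area = |Σ|/2 = 154.
Hole:
Cross-terms: 4, -2, 12, 3, -1  ⇒  Σ = 16
Area = |Σ|/2 = 8.
Net area = 154 − 8 = 146.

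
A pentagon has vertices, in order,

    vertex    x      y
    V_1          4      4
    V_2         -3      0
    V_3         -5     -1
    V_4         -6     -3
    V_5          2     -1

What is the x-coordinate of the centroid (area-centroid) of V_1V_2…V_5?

Apply the shoelace formula. First the cross-terms c_i = x_i·y_{i+1} − x_{i+1}·y_i:
  12, 3, 9, 12, 12  ⇒  2A = 48, A = 24.
Then Σ (x_i + x_{i+1})·c_i = -87, so x̄ = -87 / (6·24) = -29/48.

-29/48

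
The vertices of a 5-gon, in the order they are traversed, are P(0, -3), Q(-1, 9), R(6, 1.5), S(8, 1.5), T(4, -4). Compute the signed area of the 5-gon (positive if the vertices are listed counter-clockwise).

-55.75

Apply the surveyor's formula: 2A = Σ (x_i·y_{i+1} − x_{i+1}·y_i), indices taken mod 5.
Σ = (-3) + (-55.5) + (-3) + (-38) + (-12) = -111.5
Signed area = Σ/2 = -55.75 (negative ⇒ clockwise traversal).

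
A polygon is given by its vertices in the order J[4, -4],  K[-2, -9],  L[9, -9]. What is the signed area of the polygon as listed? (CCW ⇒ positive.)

Σ = (-44) + (99) + (0) = 55
Signed area = Σ/2 = 27.5 (positive ⇒ counter-clockwise traversal).

27.5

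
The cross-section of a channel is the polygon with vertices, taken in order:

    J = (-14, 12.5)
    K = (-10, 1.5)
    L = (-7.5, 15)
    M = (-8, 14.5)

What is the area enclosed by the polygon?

39.75

Apply Gauss's area formula: 2A = Σ (x_i·y_{i+1} − x_{i+1}·y_i), indices taken mod 4.
Cross-terms: 104, -138.75, 11.25, 103  ⇒  Σ = 79.5
Area = |Σ|/2 = 39.75.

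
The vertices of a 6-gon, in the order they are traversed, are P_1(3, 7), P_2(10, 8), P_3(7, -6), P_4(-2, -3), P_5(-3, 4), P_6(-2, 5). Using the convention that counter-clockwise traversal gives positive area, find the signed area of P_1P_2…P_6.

P_1→P_2: (3)(8) − (10)(7) = -46
P_2→P_3: (10)(-6) − (7)(8) = -116
P_3→P_4: (7)(-3) − (-2)(-6) = -33
P_4→P_5: (-2)(4) − (-3)(-3) = -17
P_5→P_6: (-3)(5) − (-2)(4) = -7
P_6→P_1: (-2)(7) − (3)(5) = -29
Σ = -248
Signed area = Σ/2 = -124 (negative ⇒ clockwise traversal).

-124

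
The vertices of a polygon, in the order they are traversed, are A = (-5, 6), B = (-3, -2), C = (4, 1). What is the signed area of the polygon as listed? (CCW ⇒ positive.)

31

A→B: (-5)(-2) − (-3)(6) = 28
B→C: (-3)(1) − (4)(-2) = 5
C→A: (4)(6) − (-5)(1) = 29
Σ = 62
Signed area = Σ/2 = 31 (positive ⇒ counter-clockwise traversal).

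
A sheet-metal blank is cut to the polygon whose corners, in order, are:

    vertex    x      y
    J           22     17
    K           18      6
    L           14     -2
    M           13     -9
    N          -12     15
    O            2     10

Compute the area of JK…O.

Apply the shoelace formula: 2A = Σ (x_i·y_{i+1} − x_{i+1}·y_i), indices taken mod 6.
Σ = (-174) + (-120) + (-100) + (87) + (-150) + (-186) = -643
Area = |Σ|/2 = 321.5.

321.5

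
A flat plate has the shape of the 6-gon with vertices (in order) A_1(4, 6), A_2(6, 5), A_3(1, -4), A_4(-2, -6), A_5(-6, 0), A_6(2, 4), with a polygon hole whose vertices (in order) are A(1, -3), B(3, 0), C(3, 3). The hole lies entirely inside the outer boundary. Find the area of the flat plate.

58.5

Outer boundary:
Apply the surveyor's formula: 2A = Σ (x_i·y_{i+1} − x_{i+1}·y_i), indices taken mod 6.
A_1→A_2: (4)(5) − (6)(6) = -16
A_2→A_3: (6)(-4) − (1)(5) = -29
A_3→A_4: (1)(-6) − (-2)(-4) = -14
A_4→A_5: (-2)(0) − (-6)(-6) = -36
A_5→A_6: (-6)(4) − (2)(0) = -24
A_6→A_1: (2)(6) − (4)(4) = -4
Σ = -123
Area = |Σ|/2 = 61.5.
Hole:
Cross-terms: 9, 9, -12  ⇒  Σ = 6
Area = |Σ|/2 = 3.
Net area = 61.5 − 3 = 58.5.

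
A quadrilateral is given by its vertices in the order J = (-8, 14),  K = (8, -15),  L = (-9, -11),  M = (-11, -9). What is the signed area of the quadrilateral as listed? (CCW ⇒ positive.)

-240.5

Apply the surveyor's formula: 2A = Σ (x_i·y_{i+1} − x_{i+1}·y_i), indices taken mod 4.
Σ = (8) + (-223) + (-40) + (-226) = -481
Signed area = Σ/2 = -240.5 (negative ⇒ clockwise traversal).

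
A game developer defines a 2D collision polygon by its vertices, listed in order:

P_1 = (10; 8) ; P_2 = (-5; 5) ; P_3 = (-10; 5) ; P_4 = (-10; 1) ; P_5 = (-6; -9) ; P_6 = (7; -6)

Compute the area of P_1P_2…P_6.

233

Apply Gauss's area formula: 2A = Σ (x_i·y_{i+1} − x_{i+1}·y_i), indices taken mod 6.
Σ = (90) + (25) + (40) + (96) + (99) + (116) = 466
Area = |Σ|/2 = 233.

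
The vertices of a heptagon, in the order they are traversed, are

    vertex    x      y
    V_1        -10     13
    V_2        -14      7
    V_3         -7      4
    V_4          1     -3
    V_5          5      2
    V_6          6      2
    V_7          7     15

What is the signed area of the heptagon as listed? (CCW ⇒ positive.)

Σ = (112) + (-7) + (17) + (17) + (-2) + (76) + (241) = 454
Signed area = Σ/2 = 227 (positive ⇒ counter-clockwise traversal).

227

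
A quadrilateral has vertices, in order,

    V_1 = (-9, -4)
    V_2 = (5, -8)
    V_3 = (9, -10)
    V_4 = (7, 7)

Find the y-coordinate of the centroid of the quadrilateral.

-299/141

Apply the shoelace (surveyor's) formula. First the cross-terms c_i = x_i·y_{i+1} − x_{i+1}·y_i:
  92, 22, 133, 35  ⇒  2A = 282, A = 141.
Then Σ (y_i + y_{i+1})·c_i = -1794, so ȳ = -1794 / (6·141) = -299/141.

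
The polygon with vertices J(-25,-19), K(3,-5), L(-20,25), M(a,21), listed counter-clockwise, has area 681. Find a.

The doubled signed area Σ (x_i y_{i+1} − x_{i+1} y_i) is linear in a.
With a=0 it equals 262; the coefficient of a is -44 (from the two edges through M).
So -44·a + 262 = 2·681 = 1362 ⇒ a = -25.

-25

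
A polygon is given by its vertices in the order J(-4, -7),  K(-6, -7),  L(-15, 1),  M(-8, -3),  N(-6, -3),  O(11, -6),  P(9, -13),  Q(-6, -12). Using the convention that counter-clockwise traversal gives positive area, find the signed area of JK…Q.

Σ = (-14) + (-111) + (53) + (6) + (69) + (-89) + (-186) + (-6) = -278
Signed area = Σ/2 = -139 (negative ⇒ clockwise traversal).

-139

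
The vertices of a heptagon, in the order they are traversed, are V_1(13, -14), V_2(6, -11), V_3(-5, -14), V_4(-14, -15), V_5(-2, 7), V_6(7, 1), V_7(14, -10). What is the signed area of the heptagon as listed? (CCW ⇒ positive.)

V_1→V_2: (13)(-11) − (6)(-14) = -59
V_2→V_3: (6)(-14) − (-5)(-11) = -139
V_3→V_4: (-5)(-15) − (-14)(-14) = -121
V_4→V_5: (-14)(7) − (-2)(-15) = -128
V_5→V_6: (-2)(1) − (7)(7) = -51
V_6→V_7: (7)(-10) − (14)(1) = -84
V_7→V_1: (14)(-14) − (13)(-10) = -66
Σ = -648
Signed area = Σ/2 = -324 (negative ⇒ clockwise traversal).

-324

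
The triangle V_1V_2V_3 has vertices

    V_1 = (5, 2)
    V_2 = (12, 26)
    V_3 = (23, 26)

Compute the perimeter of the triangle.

|V_1V_2| = √((7)² + (24)²) = √625 = 25
|V_2V_3| = √((11)² + (0)²) = √121 = 11
|V_3V_1| = √((-18)² + (-24)²) = √900 = 30
Perimeter = 25 + 11 + 30 = 66.

66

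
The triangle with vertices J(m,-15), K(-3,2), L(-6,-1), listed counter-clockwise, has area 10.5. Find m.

The doubled signed area Σ (x_i y_{i+1} − x_{i+1} y_i) is linear in m.
With m=0 it equals 60; the coefficient of m is 3 (from the two edges through J).
So 3·m + 60 = 2·10.5 = 21 ⇒ m = -13.

-13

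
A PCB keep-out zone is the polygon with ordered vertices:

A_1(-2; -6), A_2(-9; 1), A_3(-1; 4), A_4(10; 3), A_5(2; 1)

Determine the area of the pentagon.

70

A_1→A_2: (-2)(1) − (-9)(-6) = -56
A_2→A_3: (-9)(4) − (-1)(1) = -35
A_3→A_4: (-1)(3) − (10)(4) = -43
A_4→A_5: (10)(1) − (2)(3) = 4
A_5→A_1: (2)(-6) − (-2)(1) = -10
Σ = -140
Area = |Σ|/2 = 70.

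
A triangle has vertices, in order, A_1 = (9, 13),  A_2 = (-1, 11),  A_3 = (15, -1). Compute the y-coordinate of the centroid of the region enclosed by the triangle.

23/3

Apply the shoelace (surveyor's) formula. First the cross-terms c_i = x_i·y_{i+1} − x_{i+1}·y_i:
  112, -164, 204  ⇒  2A = 152, A = 76.
Then Σ (y_i + y_{i+1})·c_i = 3496, so ȳ = 3496 / (6·76) = 23/3.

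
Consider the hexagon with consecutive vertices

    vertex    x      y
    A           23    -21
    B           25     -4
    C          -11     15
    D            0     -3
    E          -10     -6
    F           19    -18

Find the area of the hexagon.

538

Apply the surveyor's formula: 2A = Σ (x_i·y_{i+1} − x_{i+1}·y_i), indices taken mod 6.
Σ = (433) + (331) + (33) + (-30) + (294) + (15) = 1076
Area = |Σ|/2 = 538.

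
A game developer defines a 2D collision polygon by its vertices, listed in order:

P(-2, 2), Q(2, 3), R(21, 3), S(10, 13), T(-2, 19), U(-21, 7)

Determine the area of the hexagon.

374.5

Apply the shoelace (surveyor's) formula: 2A = Σ (x_i·y_{i+1} − x_{i+1}·y_i), indices taken mod 6.
Σ = (-10) + (-57) + (243) + (216) + (385) + (-28) = 749
Area = |Σ|/2 = 374.5.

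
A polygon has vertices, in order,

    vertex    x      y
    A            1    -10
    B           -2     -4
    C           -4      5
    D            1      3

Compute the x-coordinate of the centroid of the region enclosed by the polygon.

Apply the shoelace (surveyor's) formula. First the cross-terms c_i = x_i·y_{i+1} − x_{i+1}·y_i:
  -24, -26, -17, -13  ⇒  2A = -80, A = -40.
Then Σ (x_i + x_{i+1})·c_i = 205, so x̄ = 205 / (6·(-40)) = -41/48.

-41/48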